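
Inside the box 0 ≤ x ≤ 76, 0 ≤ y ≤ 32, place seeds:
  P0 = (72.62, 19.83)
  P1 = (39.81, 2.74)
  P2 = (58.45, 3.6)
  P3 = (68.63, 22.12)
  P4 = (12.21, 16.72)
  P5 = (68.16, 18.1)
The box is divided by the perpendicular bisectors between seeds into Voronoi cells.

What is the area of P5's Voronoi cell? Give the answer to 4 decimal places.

1. box [0,76]×[0,32]: [(0, 0) (76, 0) (76, 32) (0, 32)]
2. ⊥bis P5·P0 via (70.39,18.965): [(0, 0) (76, 0) (76, 4.5022) (65.3338, 32) (0, 32)]  |A|=2285.3519
3. ⊥bis P5·P1 via (53.985,10.42): [(59.6305, 0) (76, 0) (76, 4.5022) (65.3338, 32) (42.293, 32)]  |A|=654.5756
4. ⊥bis P5·P2 via (63.305,10.85): [(48.3125, 20.8898) (76, 2.3487) (76, 4.5022) (65.3338, 32) (42.293, 32)]  |A|=451.0827
5. ⊥bis P5·P3 via (68.395,20.11): [(47.4054, 22.564) (48.3125, 20.8898) (76, 2.3487) (76, 4.5022) (70.0195, 19.9201)]  |A|=211.9818
6. ⊥bis P5·P4 via (40.185,17.41): [(47.4054, 22.564) (48.3125, 20.8898) (76, 2.3487) (76, 4.5022) (70.0195, 19.9201)]  |A|=211.9818
7. canonical 5-gon: [(47.4054, 22.564) (48.3125, 20.8898) (76, 2.3487) (76, 4.5022) (70.0195, 19.9201)]
8. shoelace: 211.9818

Area of P5's cell: 211.9818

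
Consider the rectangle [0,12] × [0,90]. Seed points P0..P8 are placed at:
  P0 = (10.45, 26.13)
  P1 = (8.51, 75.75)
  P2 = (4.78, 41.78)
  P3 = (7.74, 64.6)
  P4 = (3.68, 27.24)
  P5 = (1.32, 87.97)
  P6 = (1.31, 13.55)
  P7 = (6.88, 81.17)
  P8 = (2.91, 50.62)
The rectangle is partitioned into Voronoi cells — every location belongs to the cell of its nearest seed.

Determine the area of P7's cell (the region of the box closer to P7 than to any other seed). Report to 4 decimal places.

Area of P7's cell: 97.4314

1. box [0,12]×[0,90]: [(0, 0) (12, 0) (12, 90) (0, 90)]
2. ⊥bis P7·P0 via (8.665,53.65): [(0, 53.088) (12, 53.8663) (12, 90) (0, 90)]  |A|=438.2743
3. ⊥bis P7·P1 via (7.695,78.46): [(0, 76.1458) (12, 79.7547) (12, 90) (0, 90)]  |A|=144.597
4. ⊥bis P7·P2 via (5.83,61.475): [(0, 76.1458) (12, 79.7547) (12, 90) (0, 90)]  |A|=144.597
5. ⊥bis P7·P3 via (7.31,72.885): [(0, 76.1458) (12, 79.7547) (12, 90) (0, 90)]  |A|=144.597
6. ⊥bis P7·P4 via (5.28,54.205): [(0, 76.1458) (12, 79.7547) (12, 90) (0, 90)]  |A|=144.597
7. ⊥bis P7·P5 via (4.1,84.57): [(0, 81.2176) (0, 76.1458) (12, 79.7547) (12, 90) (10.741, 90)]  |A|=97.4314
8. ⊥bis P7·P6 via (4.095,47.36): [(0, 81.2176) (0, 76.1458) (12, 79.7547) (12, 90) (10.741, 90)]  |A|=97.4314
9. ⊥bis P7·P8 via (4.895,65.895): [(0, 81.2176) (0, 76.1458) (12, 79.7547) (12, 90) (10.741, 90)]  |A|=97.4314
10. canonical 5-gon: [(0, 81.2176) (0, 76.1458) (12, 79.7547) (12, 90) (10.741, 90)]
11. shoelace: 97.4314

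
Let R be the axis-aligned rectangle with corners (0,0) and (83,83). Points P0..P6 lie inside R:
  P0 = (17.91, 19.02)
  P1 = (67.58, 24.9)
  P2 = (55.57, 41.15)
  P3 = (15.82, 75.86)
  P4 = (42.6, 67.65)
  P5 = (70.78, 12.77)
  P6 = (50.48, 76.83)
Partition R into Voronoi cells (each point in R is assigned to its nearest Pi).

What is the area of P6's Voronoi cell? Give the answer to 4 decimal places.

Area of P6's cell: 781.3923

1. box [0,83]×[0,83]: [(0, 0) (83, 0) (83, 83) (0, 83)]
2. ⊥bis P6·P0 via (34.195,47.925): [(0, 67.1904) (83, 20.4284) (83, 83) (0, 83)]  |A|=3252.8213
3. ⊥bis P6·P1 via (59.03,50.865): [(0, 67.1904) (40.0626, 44.6192) (83, 58.7581) (83, 83) (0, 83)]  |A|=2429.9324
4. ⊥bis P6·P2 via (53.025,58.99): [(0, 67.1904) (22.328, 54.6109) (83, 63.2661) (83, 83) (0, 83)]  |A|=1953.2946
5. ⊥bis P6·P3 via (33.15,76.345): [(33.7128, 56.235) (83, 63.2661) (83, 83) (32.9638, 83)]  |A|=1155.9238
6. ⊥bis P6·P4 via (46.54,72.24): [(60.7003, 60.0849) (83, 63.2661) (83, 83) (34.0049, 83)]  |A|=781.3923
7. ⊥bis P6·P5 via (60.63,44.8): [(60.7003, 60.0849) (83, 63.2661) (83, 83) (34.0049, 83)]  |A|=781.3923
8. canonical 4-gon: [(60.7003, 60.0849) (83, 63.2661) (83, 83) (34.0049, 83)]
9. shoelace: 781.3923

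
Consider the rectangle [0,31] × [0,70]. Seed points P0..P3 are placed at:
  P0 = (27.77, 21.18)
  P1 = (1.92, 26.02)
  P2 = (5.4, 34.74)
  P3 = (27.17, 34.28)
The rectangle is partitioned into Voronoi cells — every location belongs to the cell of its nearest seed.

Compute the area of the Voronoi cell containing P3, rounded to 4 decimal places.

Area of P3's cell: 611.8380

1. box [0,31]×[0,70]: [(0, 0) (31, 0) (31, 70) (0, 70)]
2. ⊥bis P3·P0 via (27.47,27.73): [(0, 26.4718) (31, 27.8917) (31, 70) (0, 70)]  |A|=1327.3656
3. ⊥bis P3·P1 via (14.545,30.15): [(15.5158, 27.1825) (31, 27.8917) (31, 70) (1.5089, 70)]  |A|=957.3751
4. ⊥bis P3·P2 via (16.285,34.51): [(16.1308, 27.2106) (31, 27.8917) (31, 70) (17.0349, 70)]  |A|=611.838
5. canonical 4-gon: [(16.1308, 27.2106) (31, 27.8917) (31, 70) (17.0349, 70)]
6. shoelace: 611.838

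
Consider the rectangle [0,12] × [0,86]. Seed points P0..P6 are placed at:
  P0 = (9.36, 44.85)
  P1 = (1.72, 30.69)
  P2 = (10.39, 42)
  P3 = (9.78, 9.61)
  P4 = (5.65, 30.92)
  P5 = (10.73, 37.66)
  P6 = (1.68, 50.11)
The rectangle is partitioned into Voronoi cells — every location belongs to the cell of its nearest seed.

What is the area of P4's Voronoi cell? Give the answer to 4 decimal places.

Area of P4's cell: 116.3311

1. box [0,12]×[0,86]: [(0, 0) (12, 0) (12, 86) (0, 86)]
2. ⊥bis P4·P0 via (7.505,37.885): [(0, 39.8838) (0, 0) (12, 0) (12, 36.6878)]  |A|=459.4299
3. ⊥bis P4·P1 via (3.685,30.805): [(3.2036, 39.0306) (5.4878, 0) (12, 0) (12, 36.6878)]  |A|=288.4472
4. ⊥bis P4·P2 via (8.02,36.46): [(3.2342, 38.5073) (5.4878, 0) (12, 0) (12, 34.7574)]  |A|=277.7206
5. ⊥bis P4·P3 via (7.715,20.265): [(3.2342, 38.5073) (4.3401, 19.6109) (12, 21.0955) (12, 34.7574)]  |A|=133.0716
6. ⊥bis P4·P5 via (8.19,34.29): [(3.2637, 38.003) (4.3401, 19.6109) (12, 21.0955) (12, 31.4184)]  |A|=116.3311
7. ⊥bis P4·P6 via (3.665,40.515): [(3.2637, 38.003) (4.3401, 19.6109) (12, 21.0955) (12, 31.4184)]  |A|=116.3311
8. canonical 4-gon: [(3.2637, 38.003) (4.3401, 19.6109) (12, 21.0955) (12, 31.4184)]
9. shoelace: 116.3311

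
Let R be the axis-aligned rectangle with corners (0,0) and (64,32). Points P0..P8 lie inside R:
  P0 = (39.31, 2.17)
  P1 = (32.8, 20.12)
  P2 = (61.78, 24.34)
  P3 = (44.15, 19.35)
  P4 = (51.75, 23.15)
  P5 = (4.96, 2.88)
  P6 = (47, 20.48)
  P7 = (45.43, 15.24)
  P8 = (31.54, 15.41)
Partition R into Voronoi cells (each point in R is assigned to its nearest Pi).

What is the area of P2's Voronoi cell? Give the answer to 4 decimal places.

Area of P2's cell: 173.4881

1. box [0,64]×[0,32]: [(0, 0) (64, 0) (64, 32) (0, 32)]
2. ⊥bis P2·P0 via (50.545,13.255): [(63.623, 0) (64, 0) (64, 32) (32.0503, 32)]  |A|=517.2272
3. ⊥bis P2·P1 via (47.29,22.23): [(48.2596, 15.5713) (63.623, 0) (64, 0) (64, 32) (45.8673, 32)]  |A|=403.7292
4. ⊥bis P2·P3 via (52.965,21.845): [(57.3479, 6.3601) (63.623, 0) (64, 0) (64, 32) (50.0907, 32)]  |A|=285.9494
5. ⊥bis P2·P4 via (56.765,23.745): [(59.0299, 4.6553) (63.623, 0) (64, 0) (64, 32) (55.7856, 32)]  |A|=192.7096
6. ⊥bis P2·P5 via (33.37,13.61): [(59.0299, 4.6553) (63.623, 0) (64, 0) (64, 32) (55.7856, 32)]  |A|=192.7096
7. ⊥bis P2·P6 via (54.39,22.41): [(59.0299, 4.6553) (63.623, 0) (64, 0) (64, 32) (55.7856, 32)]  |A|=192.7096
8. ⊥bis P2·P7 via (53.605,19.79): [(58.2175, 11.5028) (64, 1.1133) (64, 32) (55.7856, 32)]  |A|=173.4881
9. ⊥bis P2·P8 via (46.66,19.875): [(58.2175, 11.5028) (64, 1.1133) (64, 32) (55.7856, 32)]  |A|=173.4881
10. canonical 4-gon: [(58.2175, 11.5028) (64, 1.1133) (64, 32) (55.7856, 32)]
11. shoelace: 173.4881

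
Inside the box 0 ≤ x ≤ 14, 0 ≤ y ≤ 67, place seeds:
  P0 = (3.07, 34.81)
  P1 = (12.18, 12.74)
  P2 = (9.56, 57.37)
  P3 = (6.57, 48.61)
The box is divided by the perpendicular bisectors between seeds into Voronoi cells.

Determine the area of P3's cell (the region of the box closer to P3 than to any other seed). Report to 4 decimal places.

1. box [0,14]×[0,67]: [(0, 0) (14, 0) (14, 67) (0, 67)]
2. ⊥bis P3·P0 via (4.82,41.71): [(0, 42.9325) (14, 39.3817) (14, 67) (0, 67)]  |A|=361.8006
3. ⊥bis P3·P1 via (9.375,30.675): [(0, 42.9325) (14, 39.3817) (14, 67) (0, 67)]  |A|=361.8006
4. ⊥bis P3·P2 via (8.065,52.99): [(0, 55.7428) (0, 42.9325) (14, 39.3817) (14, 50.9642)]  |A|=170.7497
5. canonical 4-gon: [(0, 55.7428) (0, 42.9325) (14, 39.3817) (14, 50.9642)]
6. shoelace: 170.7497

Area of P3's cell: 170.7497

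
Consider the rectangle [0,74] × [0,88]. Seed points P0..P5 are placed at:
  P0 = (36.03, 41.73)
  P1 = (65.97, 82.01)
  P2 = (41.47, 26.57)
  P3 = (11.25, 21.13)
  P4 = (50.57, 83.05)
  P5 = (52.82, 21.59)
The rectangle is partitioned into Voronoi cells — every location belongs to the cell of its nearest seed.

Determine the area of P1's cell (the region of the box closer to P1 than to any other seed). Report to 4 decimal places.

Area of P1's cell: 594.7374

1. box [0,74]×[0,88]: [(0, 0) (74, 0) (74, 88) (0, 88)]
2. ⊥bis P1·P0 via (51,61.87): [(74, 44.7742) (74, 88) (15.8458, 88)]  |A|=1256.8815
3. ⊥bis P1·P2 via (53.72,54.29): [(72.1627, 46.1398) (74, 45.3279) (74, 88) (15.8458, 88)]  |A|=1256.3729
4. ⊥bis P1·P3 via (38.61,51.57): [(72.1627, 46.1398) (74, 45.3279) (74, 88) (15.8458, 88)]  |A|=1256.3729
5. ⊥bis P1·P4 via (58.27,82.53): [(56.594, 57.712) (72.1627, 46.1398) (74, 45.3279) (74, 88) (58.6394, 88)]  |A|=608.307
6. ⊥bis P1·P5 via (59.395,51.8): [(56.594, 57.712) (66.6812, 50.2142) (74, 48.6213) (74, 88) (58.6394, 88)]  |A|=594.7374
7. canonical 5-gon: [(56.594, 57.712) (66.6812, 50.2142) (74, 48.6213) (74, 88) (58.6394, 88)]
8. shoelace: 594.7374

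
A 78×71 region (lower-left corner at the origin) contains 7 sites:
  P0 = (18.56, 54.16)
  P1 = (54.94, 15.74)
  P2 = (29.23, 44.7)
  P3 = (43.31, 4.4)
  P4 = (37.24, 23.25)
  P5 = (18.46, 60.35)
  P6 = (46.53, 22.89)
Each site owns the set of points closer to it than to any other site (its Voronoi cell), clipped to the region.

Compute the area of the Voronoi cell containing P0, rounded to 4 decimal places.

1. box [0,78]×[0,71]: [(0, 0) (78, 0) (78, 71) (0, 71)]
2. ⊥bis P0·P1 via (36.75,34.95): [(0, 0.1513) (74.8215, 71) (0, 71)]  |A|=2650.5018
3. ⊥bis P0·P2 via (23.895,49.43): [(0, 22.4787) (43.0189, 71) (0, 71)]  |A|=1043.6677
4. ⊥bis P0·P3 via (30.935,29.28): [(0, 22.4787) (43.0189, 71) (0, 71)]  |A|=1043.6677
5. ⊥bis P0·P4 via (27.9,38.705): [(0, 22.4787) (43.0189, 71) (0, 71)]  |A|=1043.6677
6. ⊥bis P0·P5 via (18.51,57.255): [(0, 56.956) (0, 22.4787) (31.0117, 57.457)]  |A|=534.5998
7. ⊥bis P0·P6 via (32.545,38.525): [(0, 56.956) (0, 22.4787) (31.0117, 57.457)]  |A|=534.5998
8. canonical 3-gon: [(0, 56.956) (0, 22.4787) (31.0117, 57.457)]
9. shoelace: 534.5998

Area of P0's cell: 534.5998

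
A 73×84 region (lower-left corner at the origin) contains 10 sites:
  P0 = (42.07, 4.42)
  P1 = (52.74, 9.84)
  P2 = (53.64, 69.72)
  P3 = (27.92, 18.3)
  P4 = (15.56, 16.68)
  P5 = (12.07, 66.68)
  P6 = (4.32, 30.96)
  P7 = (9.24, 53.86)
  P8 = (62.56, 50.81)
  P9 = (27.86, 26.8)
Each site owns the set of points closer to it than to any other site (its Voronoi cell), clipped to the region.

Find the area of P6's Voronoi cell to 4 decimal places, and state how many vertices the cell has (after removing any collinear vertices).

Area of P6's cell: 330.0513 (4 vertices)

1. box [0,73]×[0,84]: [(0, 0) (73, 0) (73, 84) (0, 84)]
2. ⊥bis P6·P0 via (23.195,17.69): [(0, 0) (10.7581, 0) (69.814, 84) (0, 84)]  |A|=3384.0288
3. ⊥bis P6·P1 via (28.53,20.4): [(0, 0) (10.7581, 0) (34.1359, 33.2521) (56.2713, 84) (0, 84)]  |A|=3040.3958
4. ⊥bis P6·P2 via (28.98,50.34): [(0, 0) (10.7581, 0) (34.1359, 33.2521) (37.0888, 40.022) (2.527, 84) (0, 84)]  |A|=1858.6134
5. ⊥bis P6·P3 via (16.12,24.63): [(0, 0) (2.9075, 0) (29.5338, 49.6353) (2.527, 84) (0, 84)]  |A|=1355.9978
6. ⊥bis P6·P4 via (9.94,23.82): [(0, 15.9961) (19.8844, 31.6474) (29.5338, 49.6353) (2.527, 84) (0, 84)]  |A|=1150.9545
7. ⊥bis P6·P5 via (8.195,48.82): [(0, 50.598) (0, 15.9961) (19.8844, 31.6474) (26.9174, 44.7579)]  |A|=541.0069
8. ⊥bis P6·P7 via (6.78,42.41): [(0, 43.8667) (0, 15.9961) (19.8844, 31.6474) (23.707, 38.7733)]  |A|=371.2969
9. ⊥bis P6·P8 via (33.44,40.885): [(0, 43.8667) (0, 15.9961) (19.8844, 31.6474) (23.707, 38.7733)]  |A|=371.2969
10. ⊥bis P6·P9 via (16.09,28.88): [(18.053, 39.988) (0, 43.8667) (0, 15.9961) (16.045, 28.6253)]  |A|=330.0513
11. canonical 4-gon: [(18.053, 39.988) (0, 43.8667) (0, 15.9961) (16.045, 28.6253)]
12. shoelace: 330.0513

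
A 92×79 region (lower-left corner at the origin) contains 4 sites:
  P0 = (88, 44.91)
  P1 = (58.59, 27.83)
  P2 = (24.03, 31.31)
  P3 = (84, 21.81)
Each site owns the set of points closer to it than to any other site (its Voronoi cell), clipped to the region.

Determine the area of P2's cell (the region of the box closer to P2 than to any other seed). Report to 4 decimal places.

Area of P2's cell: 3342.4818

1. box [0,92]×[0,79]: [(0, 0) (92, 0) (92, 79) (0, 79)]
2. ⊥bis P2·P0 via (56.015,38.11): [(0, 0) (64.1172, 0) (47.3218, 79) (0, 79)]  |A|=4401.8394
3. ⊥bis P2·P1 via (41.31,29.57): [(0, 0) (38.3325, 0) (46.2873, 79) (0, 79)]  |A|=3342.4818
4. ⊥bis P2·P3 via (54.015,26.56): [(0, 0) (38.3325, 0) (46.2873, 79) (0, 79)]  |A|=3342.4818
5. canonical 4-gon: [(0, 0) (38.3325, 0) (46.2873, 79) (0, 79)]
6. shoelace: 3342.4818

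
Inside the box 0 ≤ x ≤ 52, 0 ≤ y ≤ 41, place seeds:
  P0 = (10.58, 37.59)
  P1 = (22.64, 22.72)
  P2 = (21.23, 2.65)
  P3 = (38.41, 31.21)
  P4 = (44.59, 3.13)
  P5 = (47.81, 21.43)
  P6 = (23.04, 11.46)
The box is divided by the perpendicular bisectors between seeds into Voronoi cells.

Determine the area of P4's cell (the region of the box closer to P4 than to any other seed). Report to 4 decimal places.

1. box [0,52]×[0,41]: [(0, 0) (52, 0) (52, 41) (0, 41)]
2. ⊥bis P4·P0 via (27.585,20.36): [(6.9556, 0) (52, 0) (52, 41) (48.4981, 41)]  |A|=995.1991
3. ⊥bis P4·P1 via (33.615,12.925): [(22.0797, 0) (52, 0) (52, 33.5248)]  |A|=501.5372
4. ⊥bis P4·P2 via (32.91,2.89): [(32.7243, 11.927) (32.9694, 0) (52, 0) (52, 33.5248)]  |A|=436.5963
5. ⊥bis P4·P3 via (41.5,17.17): [(36.4023, 16.0481) (32.7243, 11.927) (32.9694, 0) (52, 0) (52, 19.4809)]  |A|=327.0697
6. ⊥bis P4·P5 via (46.2,12.28): [(34.8256, 14.2814) (32.7243, 11.927) (32.9694, 0) (52, 0) (52, 11.2595)]  |A|=245.3987
7. ⊥bis P4·P6 via (33.815,7.295): [(36.4079, 14.003) (32.8697, 4.8496) (32.9694, 0) (52, 0) (52, 11.2595)]  |A|=230.0572
8. canonical 5-gon: [(36.4079, 14.003) (32.8697, 4.8496) (32.9694, 0) (52, 0) (52, 11.2595)]
9. shoelace: 230.0572

Area of P4's cell: 230.0572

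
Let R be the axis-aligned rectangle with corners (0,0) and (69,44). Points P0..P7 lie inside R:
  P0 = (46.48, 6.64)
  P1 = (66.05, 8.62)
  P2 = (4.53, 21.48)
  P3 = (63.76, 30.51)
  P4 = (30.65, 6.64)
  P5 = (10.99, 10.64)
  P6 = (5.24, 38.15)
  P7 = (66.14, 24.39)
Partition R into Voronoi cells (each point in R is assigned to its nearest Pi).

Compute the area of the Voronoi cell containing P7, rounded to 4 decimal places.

1. box [0,69]×[0,44]: [(0, 0) (69, 0) (69, 44) (0, 44)]
2. ⊥bis P7·P0 via (56.31,15.515): [(69, 1.4595) (69, 44) (30.5924, 44)]  |A|=816.9403
3. ⊥bis P7·P1 via (66.095,16.505): [(55.3609, 16.5663) (69, 16.4884) (69, 44) (30.5924, 44)]  |A|=714.4495
4. ⊥bis P7·P2 via (35.335,22.935): [(34.5469, 39.6199) (55.3609, 16.5663) (69, 16.4884) (69, 44) (34.34, 44)]  |A|=706.2419
5. ⊥bis P7·P3 via (64.95,27.45): [(50.5799, 21.8616) (55.3609, 16.5663) (69, 16.4884) (69, 29.025)]  |A|=151.3884
6. ⊥bis P7·P4 via (48.395,15.515): [(50.5799, 21.8616) (55.3609, 16.5663) (69, 16.4884) (69, 29.025)]  |A|=151.3884
7. ⊥bis P7·P5 via (38.565,17.515): [(50.5799, 21.8616) (55.3609, 16.5663) (69, 16.4884) (69, 29.025)]  |A|=151.3884
8. ⊥bis P7·P6 via (35.69,31.27): [(50.5799, 21.8616) (55.3609, 16.5663) (69, 16.4884) (69, 29.025)]  |A|=151.3884
9. canonical 4-gon: [(50.5799, 21.8616) (55.3609, 16.5663) (69, 16.4884) (69, 29.025)]
10. shoelace: 151.3884

Area of P7's cell: 151.3884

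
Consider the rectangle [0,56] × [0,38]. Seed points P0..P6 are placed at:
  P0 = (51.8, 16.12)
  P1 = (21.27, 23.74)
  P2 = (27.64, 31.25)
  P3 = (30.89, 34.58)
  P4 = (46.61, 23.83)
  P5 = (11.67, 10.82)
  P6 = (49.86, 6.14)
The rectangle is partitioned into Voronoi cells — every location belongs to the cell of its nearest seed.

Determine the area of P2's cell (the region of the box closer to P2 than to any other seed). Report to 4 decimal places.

Area of P2's cell: 166.5123

1. box [0,56]×[0,38]: [(0, 0) (56, 0) (56, 38) (0, 38)]
2. ⊥bis P2·P0 via (39.72,23.685): [(0, 0) (24.8875, 0) (48.6847, 38) (0, 38)]  |A|=1397.8702
3. ⊥bis P2·P1 via (24.455,27.495): [(35.9827, 17.7172) (48.6847, 38) (12.07, 38)]  |A|=371.3244
4. ⊥bis P2·P3 via (29.265,32.915): [(35.9827, 17.7172) (39.3415, 23.0806) (24.0548, 38) (12.07, 38)]  |A|=187.5932
5. ⊥bis P2·P4 via (37.125,27.54): [(33.9554, 19.4367) (36.475, 25.8782) (24.0548, 38) (12.07, 38)]  |A|=166.5123
6. ⊥bis P2·P5 via (19.655,21.035): [(33.9554, 19.4367) (36.475, 25.8782) (24.0548, 38) (12.07, 38)]  |A|=166.5123
7. ⊥bis P2·P6 via (38.75,18.695): [(33.9554, 19.4367) (36.475, 25.8782) (24.0548, 38) (12.07, 38)]  |A|=166.5123
8. canonical 4-gon: [(33.9554, 19.4367) (36.475, 25.8782) (24.0548, 38) (12.07, 38)]
9. shoelace: 166.5123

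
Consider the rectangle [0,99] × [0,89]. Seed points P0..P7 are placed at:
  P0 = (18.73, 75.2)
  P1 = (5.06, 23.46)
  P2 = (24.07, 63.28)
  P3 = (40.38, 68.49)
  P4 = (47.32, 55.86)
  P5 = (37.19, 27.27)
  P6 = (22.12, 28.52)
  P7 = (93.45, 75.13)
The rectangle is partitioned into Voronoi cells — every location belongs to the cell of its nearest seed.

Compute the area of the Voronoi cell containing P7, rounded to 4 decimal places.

Area of P7's cell: 1650.3000

1. box [0,99]×[0,89]: [(0, 0) (99, 0) (99, 89) (0, 89)]
2. ⊥bis P7·P0 via (56.09,75.165): [(56.0196, 0) (99, 0) (99, 89) (56.103, 89)]  |A|=3821.5468
3. ⊥bis P7·P1 via (49.255,49.295): [(56.0549, 37.6627) (78.0713, 0) (99, 0) (99, 89) (56.103, 89)]  |A|=3406.2831
4. ⊥bis P7·P2 via (58.76,69.205): [(56.099, 84.7847) (67.4879, 18.1047) (78.0713, 0) (99, 0) (99, 89) (56.103, 89)]  |A|=3136.4789
5. ⊥bis P7·P3 via (66.915,71.81): [(75.3083, 4.7265) (78.0713, 0) (99, 0) (99, 89) (64.7642, 89)]  |A|=2546.323
6. ⊥bis P7·P4 via (70.385,65.495): [(66.5592, 74.6534) (97.7444, 0) (99, 0) (99, 89) (64.7642, 89)]  |A|=1736.0651
7. ⊥bis P7·P5 via (65.32,51.2): [(66.5592, 74.6534) (87.0048, 25.7093) (99, 11.6088) (99, 89) (64.7642, 89)]  |A|=1650.3
8. ⊥bis P7·P6 via (57.785,51.825): [(66.5592, 74.6534) (87.0048, 25.7093) (99, 11.6088) (99, 89) (64.7642, 89)]  |A|=1650.3
9. canonical 5-gon: [(66.5592, 74.6534) (87.0048, 25.7093) (99, 11.6088) (99, 89) (64.7642, 89)]
10. shoelace: 1650.3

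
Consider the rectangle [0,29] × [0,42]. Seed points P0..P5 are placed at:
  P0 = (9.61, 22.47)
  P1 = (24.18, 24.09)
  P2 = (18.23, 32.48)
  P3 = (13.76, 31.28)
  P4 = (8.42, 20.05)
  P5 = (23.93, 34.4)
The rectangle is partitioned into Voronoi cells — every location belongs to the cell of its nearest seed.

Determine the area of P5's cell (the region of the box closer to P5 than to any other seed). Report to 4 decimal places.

1. box [0,29]×[0,42]: [(0, 0) (29, 0) (29, 42) (0, 42)]
2. ⊥bis P5·P0 via (16.77,28.435): [(29, 13.7549) (29, 42) (5.469, 42)]  |A|=332.3179
3. ⊥bis P5·P1 via (24.055,29.245): [(16.2528, 29.0558) (29, 29.3649) (29, 42) (5.469, 42)]  |A|=232.8259
4. ⊥bis P5·P2 via (21.08,33.44): [(22.5057, 29.2074) (29, 29.3649) (29, 42) (18.1966, 42)]  |A|=110.1294
5. ⊥bis P5·P3 via (18.845,32.84): [(22.5057, 29.2074) (29, 29.3649) (29, 42) (18.1966, 42)]  |A|=110.1294
6. ⊥bis P5·P4 via (16.175,27.225): [(22.5057, 29.2074) (29, 29.3649) (29, 42) (18.1966, 42)]  |A|=110.1294
7. canonical 4-gon: [(22.5057, 29.2074) (29, 29.3649) (29, 42) (18.1966, 42)]
8. shoelace: 110.1294

Area of P5's cell: 110.1294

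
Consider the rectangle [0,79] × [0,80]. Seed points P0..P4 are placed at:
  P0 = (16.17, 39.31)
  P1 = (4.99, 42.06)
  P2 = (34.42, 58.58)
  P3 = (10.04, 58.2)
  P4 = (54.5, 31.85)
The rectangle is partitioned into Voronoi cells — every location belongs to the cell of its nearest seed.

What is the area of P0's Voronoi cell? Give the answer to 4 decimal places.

1. box [0,79]×[0,80]: [(0, 0) (79, 0) (79, 80) (0, 80)]
2. ⊥bis P0·P1 via (10.58,40.685): [(0.5725, 0) (79, 0) (79, 80) (20.2505, 80)]  |A|=5487.0794
3. ⊥bis P0·P2 via (25.295,48.945): [(15.0081, 58.6874) (0.5725, 0) (76.9756, 0)]  |A|=2241.9467
4. ⊥bis P0·P3 via (13.105,48.755): [(22.3335, 51.7497) (12.5182, 48.5646) (0.5725, 0) (76.9756, 0)]  |A|=2196.233
5. ⊥bis P0·P4 via (35.335,35.58): [(35.9687, 38.8362) (22.3335, 51.7497) (12.5182, 48.5646) (0.5725, 0) (28.4102, 0)]  |A|=1253.1855
6. canonical 5-gon: [(35.9687, 38.8362) (22.3335, 51.7497) (12.5182, 48.5646) (0.5725, 0) (28.4102, 0)]
7. shoelace: 1253.1855

Area of P0's cell: 1253.1855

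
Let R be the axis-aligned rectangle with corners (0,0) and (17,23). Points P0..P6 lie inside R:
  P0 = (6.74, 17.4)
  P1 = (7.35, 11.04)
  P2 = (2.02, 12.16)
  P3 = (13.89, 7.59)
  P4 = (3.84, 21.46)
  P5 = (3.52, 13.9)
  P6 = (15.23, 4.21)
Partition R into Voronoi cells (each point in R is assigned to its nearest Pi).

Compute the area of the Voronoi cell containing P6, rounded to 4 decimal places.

Area of P6's cell: 51.9190

1. box [0,17]×[0,23]: [(0, 0) (17, 0) (17, 23) (0, 23)]
2. ⊥bis P6·P0 via (10.985,10.805): [(0, 3.7343) (0, 0) (17, 0) (17, 14.6767)]  |A|=156.4932
3. ⊥bis P6·P1 via (11.29,7.625): [(4.681, 0) (17, 0) (17, 14.2128)]  |A|=87.5437
4. ⊥bis P6·P2 via (8.625,8.185): [(4.681, 0) (17, 0) (17, 14.2128)]  |A|=87.5437
5. ⊥bis P6·P3 via (14.56,5.9): [(7.3002, 3.0219) (4.681, 0) (17, 0) (17, 6.8673)]  |A|=51.919
6. ⊥bis P6·P4 via (9.535,12.835): [(7.3002, 3.0219) (4.681, 0) (17, 0) (17, 6.8673)]  |A|=51.919
7. ⊥bis P6·P5 via (9.375,9.055): [(7.3002, 3.0219) (4.681, 0) (17, 0) (17, 6.8673)]  |A|=51.919
8. canonical 4-gon: [(7.3002, 3.0219) (4.681, 0) (17, 0) (17, 6.8673)]
9. shoelace: 51.919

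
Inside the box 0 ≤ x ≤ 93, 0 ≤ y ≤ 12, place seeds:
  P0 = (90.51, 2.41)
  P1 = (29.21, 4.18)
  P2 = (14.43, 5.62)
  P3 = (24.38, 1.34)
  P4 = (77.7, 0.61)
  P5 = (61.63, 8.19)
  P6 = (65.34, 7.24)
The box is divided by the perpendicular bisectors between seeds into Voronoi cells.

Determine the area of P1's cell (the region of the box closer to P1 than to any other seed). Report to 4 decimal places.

Area of P1's cell: 245.6713

1. box [0,93]×[0,12]: [(0, 0) (93, 0) (93, 12) (0, 12)]
2. ⊥bis P1·P0 via (59.86,3.295): [(0, 0) (59.7649, 0) (60.1114, 12) (0, 12)]  |A|=719.2573
3. ⊥bis P1·P2 via (21.82,4.9): [(21.3426, 0) (59.7649, 0) (60.1114, 12) (22.5117, 12)]  |A|=456.1312
4. ⊥bis P1·P3 via (26.795,2.76): [(22.3483, 10.3225) (28.4179, 0) (59.7649, 0) (60.1114, 12) (22.5117, 12)]  |A|=419.614
5. ⊥bis P1·P4 via (53.455,2.395): [(22.3483, 10.3225) (28.4179, 0) (53.2787, 0) (54.1622, 12) (22.5117, 12)]  |A|=345.0017
6. ⊥bis P1·P5 via (45.42,6.185): [(22.3483, 10.3225) (28.4179, 0) (46.185, 0) (44.7007, 12) (22.5117, 12)]  |A|=245.6713
7. ⊥bis P1·P6 via (47.275,5.71): [(22.3483, 10.3225) (28.4179, 0) (46.185, 0) (44.7007, 12) (22.5117, 12)]  |A|=245.6713
8. canonical 5-gon: [(22.3483, 10.3225) (28.4179, 0) (46.185, 0) (44.7007, 12) (22.5117, 12)]
9. shoelace: 245.6713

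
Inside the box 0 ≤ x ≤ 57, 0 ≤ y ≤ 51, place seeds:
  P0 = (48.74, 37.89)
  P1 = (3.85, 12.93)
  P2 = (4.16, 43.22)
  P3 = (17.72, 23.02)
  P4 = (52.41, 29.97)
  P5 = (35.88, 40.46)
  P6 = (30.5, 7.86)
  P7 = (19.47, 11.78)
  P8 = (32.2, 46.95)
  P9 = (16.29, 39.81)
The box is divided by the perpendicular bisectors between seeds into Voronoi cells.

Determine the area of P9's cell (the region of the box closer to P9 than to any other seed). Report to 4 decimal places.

Area of P9's cell: 283.0471

1. box [0,57]×[0,51]: [(0, 0) (57, 0) (57, 51) (0, 51)]
2. ⊥bis P9·P0 via (32.515,38.85): [(0, 0) (30.2163, 0) (33.2339, 51) (0, 51)]  |A|=1617.9805
3. ⊥bis P9·P1 via (10.07,26.37): [(0, 31.0304) (31.198, 16.592) (33.2339, 51) (0, 51)]  |A|=883.2626
4. ⊥bis P9·P2 via (10.225,41.515): [(6.4397, 28.0501) (31.198, 16.592) (33.2339, 51) (12.8914, 51)]  |A|=671.0344
5. ⊥bis P9·P3 via (17.005,31.415): [(7.1497, 30.5756) (32.1514, 32.705) (33.2339, 51) (12.8914, 51)]  |A|=435.2913
6. ⊥bis P9·P4 via (34.35,34.89): [(7.1497, 30.5756) (32.1514, 32.705) (33.2339, 51) (12.8914, 51)]  |A|=435.2913
7. ⊥bis P9·P5 via (26.085,40.135): [(7.1497, 30.5756) (26.3479, 32.2107) (25.7245, 51) (12.8914, 51)]  |A|=311.9235
8. ⊥bis P9·P6 via (23.395,23.835): [(7.1497, 30.5756) (26.3479, 32.2107) (25.7245, 51) (12.8914, 51)]  |A|=311.9235
9. ⊥bis P9·P7 via (17.88,25.795): [(7.1497, 30.5756) (26.3479, 32.2107) (25.7245, 51) (12.8914, 51)]  |A|=311.9235
10. ⊥bis P9·P8 via (24.245,43.38): [(7.1497, 30.5756) (26.3479, 32.2107) (26.1156, 39.2117) (20.8253, 51) (12.8914, 51)]  |A|=283.0471
11. canonical 5-gon: [(7.1497, 30.5756) (26.3479, 32.2107) (26.1156, 39.2117) (20.8253, 51) (12.8914, 51)]
12. shoelace: 283.0471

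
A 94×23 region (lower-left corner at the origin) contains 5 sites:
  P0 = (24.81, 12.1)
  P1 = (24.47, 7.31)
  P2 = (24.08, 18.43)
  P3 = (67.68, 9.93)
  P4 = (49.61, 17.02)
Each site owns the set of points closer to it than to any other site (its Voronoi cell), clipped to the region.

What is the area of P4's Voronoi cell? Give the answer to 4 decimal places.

1. box [0,94]×[0,23]: [(0, 0) (94, 0) (94, 23) (0, 23)]
2. ⊥bis P4·P0 via (37.21,14.56): [(40.0985, 0) (94, 0) (94, 23) (35.5356, 23)]  |A|=1292.2075
3. ⊥bis P4·P1 via (37.04,12.165): [(38.3665, 8.7307) (41.7386, 0) (94, 0) (94, 23) (35.5356, 23)]  |A|=1285.0481
4. ⊥bis P4·P2 via (36.845,17.725): [(36.7878, 16.6884) (38.3665, 8.7307) (41.7386, 0) (94, 0) (94, 23) (37.1363, 23)]  |A|=1279.9966
5. ⊥bis P4·P3 via (58.645,13.475): [(36.7878, 16.6884) (38.3665, 8.7307) (41.7386, 0) (53.3579, 0) (62.3823, 23) (37.1363, 23)]  |A|=449.0085
6. canonical 6-gon: [(36.7878, 16.6884) (38.3665, 8.7307) (41.7386, 0) (53.3579, 0) (62.3823, 23) (37.1363, 23)]
7. shoelace: 449.0085

Area of P4's cell: 449.0085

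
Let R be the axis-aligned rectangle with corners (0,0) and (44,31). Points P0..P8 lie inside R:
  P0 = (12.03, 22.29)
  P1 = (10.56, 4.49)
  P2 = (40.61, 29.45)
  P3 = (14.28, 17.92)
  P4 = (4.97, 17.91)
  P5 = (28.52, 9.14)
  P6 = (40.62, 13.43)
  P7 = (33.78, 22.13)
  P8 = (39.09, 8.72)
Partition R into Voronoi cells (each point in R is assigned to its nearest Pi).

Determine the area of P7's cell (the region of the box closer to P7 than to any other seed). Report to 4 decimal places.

1. box [0,44]×[0,31]: [(0, 0) (44, 0) (44, 31) (0, 31)]
2. ⊥bis P7·P0 via (22.905,22.21): [(22.7416, 0) (44, 0) (44, 31) (22.9697, 31)]  |A|=655.4752
3. ⊥bis P7·P1 via (22.17,13.31): [(22.8331, 12.4371) (32.2815, 0) (44, 0) (44, 31) (22.9697, 31)]  |A|=596.151
4. ⊥bis P7·P2 via (37.195,25.79): [(22.8331, 12.4371) (32.2815, 0) (44, 0) (44, 19.4405) (31.6112, 31) (22.9697, 31)]  |A|=524.5471
5. ⊥bis P7·P3 via (24.03,20.025): [(22.9265, 25.1361) (26.7938, 7.2236) (32.2815, 0) (44, 0) (44, 19.4405) (31.6112, 31) (22.9697, 31)]  |A|=499.1552
6. ⊥bis P7·P4 via (19.375,20.02): [(22.9265, 25.1361) (26.7938, 7.2236) (32.2815, 0) (44, 0) (44, 19.4405) (31.6112, 31) (22.9697, 31)]  |A|=499.1552
7. ⊥bis P7·P5 via (31.15,15.635): [(22.9265, 25.1361) (24.3865, 18.3737) (44, 10.4317) (44, 19.4405) (31.6112, 31) (22.9697, 31)]  |A|=267.2982
8. ⊥bis P7·P6 via (37.2,17.78): [(22.9265, 25.1361) (24.3865, 18.3737) (33.3425, 14.7472) (41.8562, 21.4408) (31.6112, 31) (22.9697, 31)]  |A|=203.6029
9. ⊥bis P7·P8 via (36.435,15.425): [(22.9265, 25.1361) (24.3865, 18.3737) (33.3425, 14.7472) (41.8562, 21.4408) (31.6112, 31) (22.9697, 31)]  |A|=203.6029
10. canonical 6-gon: [(22.9265, 25.1361) (24.3865, 18.3737) (33.3425, 14.7472) (41.8562, 21.4408) (31.6112, 31) (22.9697, 31)]
11. shoelace: 203.6029

Area of P7's cell: 203.6029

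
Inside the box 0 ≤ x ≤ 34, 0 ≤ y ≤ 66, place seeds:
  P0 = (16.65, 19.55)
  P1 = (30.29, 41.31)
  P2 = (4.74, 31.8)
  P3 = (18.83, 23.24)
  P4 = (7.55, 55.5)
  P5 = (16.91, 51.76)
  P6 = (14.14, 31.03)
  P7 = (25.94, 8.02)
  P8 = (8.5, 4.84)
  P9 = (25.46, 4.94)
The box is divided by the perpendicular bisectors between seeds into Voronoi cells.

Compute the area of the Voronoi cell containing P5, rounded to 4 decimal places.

Area of P5's cell: 397.4008

1. box [0,34]×[0,66]: [(0, 0) (34, 0) (34, 66) (0, 66)]
2. ⊥bis P5·P0 via (16.78,35.655): [(0, 35.7904) (34, 35.516) (34, 66) (0, 66)]  |A|=1031.7904
3. ⊥bis P5·P1 via (23.6,46.535): [(0, 35.7904) (15.1131, 35.6685) (34, 59.851) (34, 66) (0, 66)]  |A|=801.9836
4. ⊥bis P5·P2 via (10.825,41.78): [(0, 48.3802) (16.9632, 38.0374) (34, 59.851) (34, 66) (0, 66)]  |A|=677.1882
5. ⊥bis P5·P3 via (17.87,37.5): [(0, 48.3802) (16.9632, 38.0374) (34, 59.851) (34, 66) (0, 66)]  |A|=677.1882
6. ⊥bis P5·P4 via (12.23,53.63): [(8.1474, 43.4126) (16.9632, 38.0374) (34, 59.851) (34, 66) (17.1727, 66)]  |A|=411.4669
7. ⊥bis P5·P6 via (15.525,41.395): [(8.1474, 43.4126) (10.3145, 42.0912) (19.2019, 40.9037) (34, 59.851) (34, 66) (17.1727, 66)]  |A|=397.4008
8. ⊥bis P5·P7 via (21.425,29.89): [(8.1474, 43.4126) (10.3145, 42.0912) (19.2019, 40.9037) (34, 59.851) (34, 66) (17.1727, 66)]  |A|=397.4008
9. ⊥bis P5·P8 via (12.705,28.3): [(8.1474, 43.4126) (10.3145, 42.0912) (19.2019, 40.9037) (34, 59.851) (34, 66) (17.1727, 66)]  |A|=397.4008
10. ⊥bis P5·P9 via (21.185,28.35): [(8.1474, 43.4126) (10.3145, 42.0912) (19.2019, 40.9037) (34, 59.851) (34, 66) (17.1727, 66)]  |A|=397.4008
11. canonical 6-gon: [(8.1474, 43.4126) (10.3145, 42.0912) (19.2019, 40.9037) (34, 59.851) (34, 66) (17.1727, 66)]
12. shoelace: 397.4008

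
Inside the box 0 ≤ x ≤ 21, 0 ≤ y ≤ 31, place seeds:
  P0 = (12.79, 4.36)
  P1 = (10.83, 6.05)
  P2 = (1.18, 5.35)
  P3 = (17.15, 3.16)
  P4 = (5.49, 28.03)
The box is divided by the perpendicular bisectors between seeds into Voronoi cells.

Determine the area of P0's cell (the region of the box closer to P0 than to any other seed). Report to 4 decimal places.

Area of P0's cell: 37.2506

1. box [0,21]×[0,31]: [(0, 0) (21, 0) (21, 31) (0, 31)]
2. ⊥bis P0·P1 via (11.81,5.205): [(7.322, 0) (21, 0) (21, 15.8632)]  |A|=108.4885
3. ⊥bis P0·P2 via (6.985,4.855): [(7.322, 0) (21, 0) (21, 15.8632)]  |A|=108.4885
4. ⊥bis P0·P3 via (14.97,3.76): [(17.0358, 11.2657) (7.322, 0) (13.9351, 0)]  |A|=37.2506
5. ⊥bis P0·P4 via (9.14,16.195): [(17.0358, 11.2657) (7.322, 0) (13.9351, 0)]  |A|=37.2506
6. canonical 3-gon: [(17.0358, 11.2657) (7.322, 0) (13.9351, 0)]
7. shoelace: 37.2506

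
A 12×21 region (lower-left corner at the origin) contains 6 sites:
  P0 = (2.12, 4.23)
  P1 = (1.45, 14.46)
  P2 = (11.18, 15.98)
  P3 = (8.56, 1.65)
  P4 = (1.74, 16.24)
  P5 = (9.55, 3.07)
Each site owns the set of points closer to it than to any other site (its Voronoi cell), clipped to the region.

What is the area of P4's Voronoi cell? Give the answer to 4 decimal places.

1. box [0,12]×[0,21]: [(0, 0) (12, 0) (12, 21) (0, 21)]
2. ⊥bis P4·P0 via (1.93,10.235): [(0, 10.1739) (12, 10.5536) (12, 21) (0, 21)]  |A|=127.6347
3. ⊥bis P4·P1 via (1.595,15.35): [(0, 15.6099) (12, 13.6548) (12, 21) (0, 21)]  |A|=76.412
4. ⊥bis P4·P2 via (6.46,16.11): [(0, 15.6099) (6.4174, 14.5643) (6.5947, 21) (0, 21)]  |A|=38.516
5. ⊥bis P4·P3 via (5.15,8.945): [(0, 15.6099) (6.4174, 14.5643) (6.5947, 21) (0, 21)]  |A|=38.516
6. ⊥bis P4·P5 via (5.645,9.655): [(0, 15.6099) (6.4174, 14.5643) (6.5947, 21) (0, 21)]  |A|=38.516
7. canonical 4-gon: [(0, 15.6099) (6.4174, 14.5643) (6.5947, 21) (0, 21)]
8. shoelace: 38.516

Area of P4's cell: 38.5160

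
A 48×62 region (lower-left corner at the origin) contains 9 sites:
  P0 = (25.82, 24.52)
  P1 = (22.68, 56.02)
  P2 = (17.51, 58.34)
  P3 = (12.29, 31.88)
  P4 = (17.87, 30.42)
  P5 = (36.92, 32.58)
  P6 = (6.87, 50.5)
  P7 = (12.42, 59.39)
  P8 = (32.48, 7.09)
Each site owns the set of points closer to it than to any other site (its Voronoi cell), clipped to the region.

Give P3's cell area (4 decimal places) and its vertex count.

1. box [0,48]×[0,62]: [(0, 0) (48, 0) (48, 62) (0, 62)]
2. ⊥bis P3·P0 via (19.055,28.2): [(0, 0) (3.7149, 0) (37.4414, 62) (0, 62)]  |A|=1275.8443
3. ⊥bis P3·P1 via (17.485,43.95): [(0, 51.4756) (0, 0) (3.7149, 0) (25.6994, 40.4145)]  |A|=736.5135
4. ⊥bis P3·P2 via (14.9,45.11): [(14.6967, 45.1501) (0, 48.0495) (0, 0) (3.7149, 0) (25.6994, 40.4145)]  |A|=711.3367
5. ⊥bis P3·P4 via (15.08,31.15): [(18.3335, 43.5848) (14.6967, 45.1501) (0, 48.0495) (0, 0) (3.7149, 0) (9.909, 11.3867)]  |A|=579.3994
6. ⊥bis P3·P5 via (24.605,32.23): [(18.3335, 43.5848) (14.6967, 45.1501) (0, 48.0495) (0, 0) (3.7149, 0) (9.909, 11.3867)]  |A|=579.3994
7. ⊥bis P3·P6 via (9.58,41.19): [(18.3335, 43.5848) (18.1211, 43.6762) (0, 38.4014) (0, 0) (3.7149, 0) (9.909, 11.3867)]  |A|=486.1161
8. ⊥bis P3·P7 via (12.355,45.635): [(18.3335, 43.5848) (18.1211, 43.6762) (0, 38.4014) (0, 0) (3.7149, 0) (9.909, 11.3867)]  |A|=486.1161
9. ⊥bis P3·P8 via (22.385,19.485): [(18.3335, 43.5848) (18.1211, 43.6762) (0, 38.4014) (0, 1.2537) (7.8944, 7.6832) (9.909, 11.3867)]  |A|=466.8963
10. canonical 6-gon: [(18.3335, 43.5848) (18.1211, 43.6762) (0, 38.4014) (0, 1.2537) (7.8944, 7.6832) (9.909, 11.3867)]
11. shoelace: 466.8963

Area of P3's cell: 466.8963 (6 vertices)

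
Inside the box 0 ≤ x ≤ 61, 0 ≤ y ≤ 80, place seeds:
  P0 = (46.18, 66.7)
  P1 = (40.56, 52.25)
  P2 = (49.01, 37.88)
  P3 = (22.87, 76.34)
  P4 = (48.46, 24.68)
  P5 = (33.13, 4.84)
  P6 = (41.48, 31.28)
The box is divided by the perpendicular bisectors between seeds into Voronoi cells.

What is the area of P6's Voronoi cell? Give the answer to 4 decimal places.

Area of P6's cell: 753.4567

1. box [0,61]×[0,80]: [(0, 0) (61, 0) (61, 80) (0, 80)]
2. ⊥bis P6·P0 via (43.83,48.99): [(0, 54.806) (0, 0) (61, 0) (61, 46.7117)]  |A|=3096.287
3. ⊥bis P6·P1 via (41.02,41.765): [(0, 39.9654) (0, 0) (61, 0) (61, 42.6416)]  |A|=2519.5113
4. ⊥bis P6·P2 via (45.245,34.58): [(39.0241, 41.6774) (0, 39.9654) (0, 0) (61, 0) (61, 16.605)]  |A|=2233.4231
5. ⊥bis P6·P3 via (32.175,53.81): [(39.0241, 41.6774) (0, 39.9654) (0, 0) (61, 0) (61, 16.605)]  |A|=2233.4231
6. ⊥bis P6·P4 via (44.97,27.98): [(48.1148, 31.3058) (39.0241, 41.6774) (0, 39.9654) (0, 0) (18.5133, 0)]  |A|=1461.4022
7. ⊥bis P6·P5 via (37.305,18.06): [(35.9844, 18.4771) (48.1148, 31.3058) (39.0241, 41.6774) (0, 39.9654) (0, 29.8413)]  |A|=753.4567
8. canonical 5-gon: [(35.9844, 18.4771) (48.1148, 31.3058) (39.0241, 41.6774) (0, 39.9654) (0, 29.8413)]
9. shoelace: 753.4567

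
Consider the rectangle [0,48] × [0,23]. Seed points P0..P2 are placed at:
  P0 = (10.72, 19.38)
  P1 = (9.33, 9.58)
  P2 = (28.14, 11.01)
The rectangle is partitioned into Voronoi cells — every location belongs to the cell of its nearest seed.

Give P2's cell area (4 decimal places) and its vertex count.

Area of P2's cell: 648.8955 (5 vertices)

1. box [0,48]×[0,23]: [(0, 0) (48, 0) (48, 23) (0, 23)]
2. ⊥bis P2·P0 via (19.43,15.195): [(12.1291, 0) (48, 0) (48, 23) (23.1802, 23)]  |A|=697.9438
3. ⊥bis P2·P1 via (18.735,10.295): [(18.5083, 13.2768) (19.5177, 0) (48, 0) (48, 23) (23.1802, 23)]  |A|=648.8955
4. canonical 5-gon: [(18.5083, 13.2768) (19.5177, 0) (48, 0) (48, 23) (23.1802, 23)]
5. shoelace: 648.8955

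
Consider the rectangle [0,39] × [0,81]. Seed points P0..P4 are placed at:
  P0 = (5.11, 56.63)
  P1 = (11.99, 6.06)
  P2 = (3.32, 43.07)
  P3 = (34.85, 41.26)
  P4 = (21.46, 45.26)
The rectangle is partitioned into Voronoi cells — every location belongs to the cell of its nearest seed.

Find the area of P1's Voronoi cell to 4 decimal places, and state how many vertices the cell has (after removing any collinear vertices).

1. box [0,39]×[0,81]: [(0, 0) (39, 0) (39, 81) (0, 81)]
2. ⊥bis P1·P0 via (8.55,31.345): [(0, 30.1818) (0, 0) (39, 0) (39, 35.4877)]  |A|=1280.5547
3. ⊥bis P1·P2 via (7.655,24.565): [(0, 22.7717) (0, 0) (39, 0) (39, 31.9079)]  |A|=1066.253
4. ⊥bis P1·P3 via (23.42,23.66): [(18.2167, 27.0392) (0, 22.7717) (0, 0) (39, 0) (39, 13.5419)]  |A|=875.3993
5. ⊥bis P1·P4 via (16.725,25.66): [(22.4819, 24.2692) (14.5609, 26.1828) (0, 22.7717) (0, 0) (39, 0) (39, 13.5419)]  |A|=868.5099
6. canonical 6-gon: [(22.4819, 24.2692) (14.5609, 26.1828) (0, 22.7717) (0, 0) (39, 0) (39, 13.5419)]
7. shoelace: 868.5099

Area of P1's cell: 868.5099 (6 vertices)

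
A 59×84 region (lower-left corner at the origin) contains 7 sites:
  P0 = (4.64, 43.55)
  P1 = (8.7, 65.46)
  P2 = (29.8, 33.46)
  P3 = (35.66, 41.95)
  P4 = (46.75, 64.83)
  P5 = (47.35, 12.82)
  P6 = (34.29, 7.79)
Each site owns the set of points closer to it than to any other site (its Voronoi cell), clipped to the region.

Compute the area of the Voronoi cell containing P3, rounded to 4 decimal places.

Area of P3's cell: 675.3585

1. box [0,59]×[0,84]: [(0, 0) (59, 0) (59, 84) (0, 84)]
2. ⊥bis P3·P0 via (20.15,42.75): [(17.945, 0) (59, 0) (59, 84) (22.2777, 84)]  |A|=3266.6495
3. ⊥bis P3·P1 via (22.18,53.705): [(20.623, 51.9195) (17.945, 0) (59, 0) (59, 84) (48.5982, 84)]  |A|=2844.4606
4. ⊥bis P3·P2 via (32.73,37.705): [(20.623, 51.9195) (20.3312, 46.2629) (59, 19.5728) (59, 84) (48.5982, 84)]  |A|=1516.3684
5. ⊥bis P3·P4 via (41.205,53.39): [(27.6392, 59.9654) (20.623, 51.9195) (20.3312, 46.2629) (59, 19.5728) (59, 44.7647)]  |A|=776.1428
6. ⊥bis P3·P5 via (41.505,27.385): [(27.6392, 59.9654) (20.623, 51.9195) (20.3312, 46.2629) (45.4108, 28.9524) (59, 34.4058) (59, 44.7647)]  |A|=675.3585
7. ⊥bis P3·P6 via (34.975,24.87): [(27.6392, 59.9654) (20.623, 51.9195) (20.3312, 46.2629) (45.4108, 28.9524) (59, 34.4058) (59, 44.7647)]  |A|=675.3585
8. canonical 6-gon: [(27.6392, 59.9654) (20.623, 51.9195) (20.3312, 46.2629) (45.4108, 28.9524) (59, 34.4058) (59, 44.7647)]
9. shoelace: 675.3585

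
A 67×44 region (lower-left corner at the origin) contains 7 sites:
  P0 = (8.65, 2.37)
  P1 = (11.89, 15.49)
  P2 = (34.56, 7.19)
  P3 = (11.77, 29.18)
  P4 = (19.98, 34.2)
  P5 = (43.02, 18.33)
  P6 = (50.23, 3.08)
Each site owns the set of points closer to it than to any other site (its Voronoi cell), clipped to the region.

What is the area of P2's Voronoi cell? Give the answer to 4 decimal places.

1. box [0,67]×[0,44]: [(0, 0) (67, 0) (67, 44) (0, 44)]
2. ⊥bis P2·P0 via (21.605,4.78): [(22.4942, 0) (67, 0) (67, 44) (14.309, 44)]  |A|=2138.3301
3. ⊥bis P2·P1 via (23.225,11.34): [(21.3416, 6.1959) (22.4942, 0) (67, 0) (67, 44) (35.1826, 44)]  |A|=1743.7757
4. ⊥bis P2·P3 via (23.165,18.185): [(27.3002, 22.4706) (21.3416, 6.1959) (22.4942, 0) (67, 0) (67, 44) (48.0738, 44)]  |A|=1605.0053
5. ⊥bis P2·P4 via (27.27,20.695): [(26.4974, 20.2779) (21.3416, 6.1959) (22.4942, 0) (67, 0) (67, 42.1413)]  |A|=1328.7462
6. ⊥bis P2·P5 via (38.79,12.76): [(27.8962, 21.033) (26.4974, 20.2779) (21.3416, 6.1959) (22.4942, 0) (55.5922, 0)]  |A|=384.8341
7. ⊥bis P2·P6 via (42.395,5.135): [(43.4639, 9.2105) (27.8962, 21.033) (26.4974, 20.2779) (21.3416, 6.1959) (22.4942, 0) (41.0482, 0)]  |A|=317.8554
8. canonical 6-gon: [(43.4639, 9.2105) (27.8962, 21.033) (26.4974, 20.2779) (21.3416, 6.1959) (22.4942, 0) (41.0482, 0)]
9. shoelace: 317.8554

Area of P2's cell: 317.8554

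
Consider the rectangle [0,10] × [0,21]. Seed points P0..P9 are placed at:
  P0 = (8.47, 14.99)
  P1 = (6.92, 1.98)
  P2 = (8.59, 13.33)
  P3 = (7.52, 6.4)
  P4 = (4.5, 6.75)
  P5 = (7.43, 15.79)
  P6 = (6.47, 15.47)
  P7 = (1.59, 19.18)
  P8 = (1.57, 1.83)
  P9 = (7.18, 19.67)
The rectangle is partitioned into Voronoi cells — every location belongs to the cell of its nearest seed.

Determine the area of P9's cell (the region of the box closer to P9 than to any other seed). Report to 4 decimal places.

Area of P9's cell: 18.0005

1. box [0,10]×[0,21]: [(0, 0) (10, 0) (10, 21) (0, 21)]
2. ⊥bis P9·P0 via (7.825,17.33): [(0, 15.1731) (10, 17.9295) (10, 21) (0, 21)]  |A|=44.4869
3. ⊥bis P9·P1 via (7.05,10.825): [(0, 15.1731) (10, 17.9295) (10, 21) (0, 21)]  |A|=44.4869
4. ⊥bis P9·P2 via (7.885,16.5): [(0, 15.1731) (10, 17.9295) (10, 21) (0, 21)]  |A|=44.4869
5. ⊥bis P9·P3 via (7.35,13.035): [(0, 15.1731) (10, 17.9295) (10, 21) (0, 21)]  |A|=44.4869
6. ⊥bis P9·P4 via (5.84,13.21): [(0, 15.1731) (10, 17.9295) (10, 21) (0, 21)]  |A|=44.4869
7. ⊥bis P9·P5 via (7.305,17.73): [(0, 17.2593) (9.8775, 17.8958) (10, 17.9295) (10, 21) (0, 21)]  |A|=34.1836
8. ⊥bis P9·P6 via (6.825,17.57): [(0, 18.7237) (6.2722, 17.6635) (9.8775, 17.8958) (10, 17.9295) (10, 21) (0, 21)]  |A|=29.591
9. ⊥bis P9·P7 via (4.385,19.425): [(4.5133, 17.9608) (6.2722, 17.6635) (9.8775, 17.8958) (10, 17.9295) (10, 21) (4.2469, 21)]  |A|=18.0005
10. ⊥bis P9·P8 via (4.375,10.75): [(4.5133, 17.9608) (6.2722, 17.6635) (9.8775, 17.8958) (10, 17.9295) (10, 21) (4.2469, 21)]  |A|=18.0005
11. canonical 6-gon: [(4.5133, 17.9608) (6.2722, 17.6635) (9.8775, 17.8958) (10, 17.9295) (10, 21) (4.2469, 21)]
12. shoelace: 18.0005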